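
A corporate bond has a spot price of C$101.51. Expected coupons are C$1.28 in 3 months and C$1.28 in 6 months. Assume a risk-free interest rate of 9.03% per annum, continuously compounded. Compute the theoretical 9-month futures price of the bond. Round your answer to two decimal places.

C$105.97

PV(coupons) I = 1.28·e^(−0.0903·3/12) + 1.28·e^(−0.0903·6/12)
I = 1.2514 + 1.2235 = 2.4749
F = (S − I)·e^(rT) = (101.51 − 2.4749) · e^(0.0903·9/12)
= 99.0351 · e^0.067725 = 99.0351 × 1.070071 = C$105.97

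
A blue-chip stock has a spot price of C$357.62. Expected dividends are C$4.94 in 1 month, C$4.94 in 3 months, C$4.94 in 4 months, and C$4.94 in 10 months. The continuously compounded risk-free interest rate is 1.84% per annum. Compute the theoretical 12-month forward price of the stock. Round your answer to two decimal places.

C$344.27

PV(dividends) I = 4.94·e^(−0.0184·1/12) + 4.94·e^(−0.0184·3/12) + 4.94·e^(−0.0184·4/12) + 4.94·e^(−0.0184·10/12)
I = 4.9324 + 4.9173 + 4.9098 + 4.8648 = 19.6243
F = (S − I)·e^(rT) = (357.62 − 19.6243) · e^(0.0184·12/12)
= 337.9957 · e^0.018400 = 337.9957 × 1.018570 = C$344.27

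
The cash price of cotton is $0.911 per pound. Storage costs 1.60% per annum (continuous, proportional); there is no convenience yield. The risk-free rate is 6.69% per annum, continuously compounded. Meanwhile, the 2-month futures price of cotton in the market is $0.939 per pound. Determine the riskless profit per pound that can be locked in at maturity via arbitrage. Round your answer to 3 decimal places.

$0.015 per pound

Fair futures: F* = S·e^(carry·T), with carry = (r + u) = 0.0669 + 0.0160 = 0.0829
F* = 0.911 · e^(0.0829 × 2/12) = 0.911 · e^0.013817 = 0.911 × 1.013913 = $0.9237
Market $0.939 > fair $0.9237: forward overpriced → cash-and-carry (buy spot, short the forward).
At maturity, profit = |F_mkt − F*| = |0.939 − 0.9237| = $0.015 per pound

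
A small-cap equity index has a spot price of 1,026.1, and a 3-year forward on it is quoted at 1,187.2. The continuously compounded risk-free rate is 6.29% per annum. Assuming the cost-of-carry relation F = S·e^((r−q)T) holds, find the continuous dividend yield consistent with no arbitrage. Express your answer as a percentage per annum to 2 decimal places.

1.43%

From F = S·e^((r−q)T): (r − q) = ln(F/S)/T
ln(1187.2/1026.1) = ln(1.157002) = 0.145832
(r − q) = 0.145832 / (3) = 0.048611
q = r − ln(F/S)/T = 0.0629 − 0.048611 = 0.014289
q = 1.43%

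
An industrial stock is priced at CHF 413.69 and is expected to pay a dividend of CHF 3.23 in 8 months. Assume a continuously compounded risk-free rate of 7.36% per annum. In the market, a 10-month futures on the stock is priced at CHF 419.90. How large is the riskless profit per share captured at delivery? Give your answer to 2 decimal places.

CHF 16.69 per share

PV(dividends) I = 3.23·e^(−0.0736·8/12) = 3.0753
Fair futures F* = (S − I)·e^(rT) = (413.69 − 3.0753)·e^0.061333 = 410.6147 × 1.063253 = 436.5873
Market CHF 419.90 < fair 436.5873: forward underpriced → reverse cash-and-carry (short the stock, invest proceeds at r, pay the dividends, go long the forward).
Profit at T = |F_mkt − F*| = |419.90 − 436.5873| = CHF 16.69 per share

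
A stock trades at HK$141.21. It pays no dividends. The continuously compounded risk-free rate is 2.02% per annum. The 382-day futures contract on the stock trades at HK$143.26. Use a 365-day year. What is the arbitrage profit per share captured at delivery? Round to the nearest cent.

HK$0.97 per share

Fair futures: F* = S·e^(carry·T), with carry = r = 0.0202
F* = 141.21 · e^(0.0202 × 382/365) = 141.21 · e^0.021141 = 141.21 × 1.021366 = HK$144.2271
Market HK$143.26 < fair HK$144.2271: forward underpriced → reverse cash-and-carry (short spot, go long the forward).
At maturity, profit = |F_mkt − F*| = |143.26 − 144.2271| = HK$0.97 per share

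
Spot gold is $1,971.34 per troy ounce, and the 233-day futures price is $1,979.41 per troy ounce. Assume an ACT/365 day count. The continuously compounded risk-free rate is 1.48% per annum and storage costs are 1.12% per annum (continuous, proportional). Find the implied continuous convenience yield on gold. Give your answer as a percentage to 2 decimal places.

1.96%

F = S·e^((r+u−y)T) ⇒ (r+u−y) = ln(F/S)/T
ln(1979.41/1971.34) = 0.004085; /T ⇒ 0.006399
y = r + u − ln(F/S)/T = 0.0148 + 0.0112 − 0.006399 = 0.019601
y = 1.96%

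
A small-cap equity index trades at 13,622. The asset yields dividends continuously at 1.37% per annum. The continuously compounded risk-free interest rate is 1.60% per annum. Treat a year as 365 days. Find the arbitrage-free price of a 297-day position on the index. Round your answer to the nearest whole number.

13,648

F = S·e^((r − q)T) = 13622 · e^((0.0160 − 0.0137) × 297/365)
= 13622 · e^0.001872 = 13622 × 1.001874
F = 13,648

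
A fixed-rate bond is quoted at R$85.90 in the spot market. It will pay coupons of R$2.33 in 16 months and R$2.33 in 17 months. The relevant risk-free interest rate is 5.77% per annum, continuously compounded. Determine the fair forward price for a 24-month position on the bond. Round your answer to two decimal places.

PV(coupons) I = 2.33·e^(−0.0577·16/12) + 2.33·e^(−0.0577·17/12)
I = 2.1575 + 2.1471 = 4.3046
F = (S − I)·e^(rT) = (85.90 − 4.3046) · e^(0.0577·24/12)
= 81.5954 · e^0.115400 = 81.5954 × 1.122322 = R$91.58

R$91.58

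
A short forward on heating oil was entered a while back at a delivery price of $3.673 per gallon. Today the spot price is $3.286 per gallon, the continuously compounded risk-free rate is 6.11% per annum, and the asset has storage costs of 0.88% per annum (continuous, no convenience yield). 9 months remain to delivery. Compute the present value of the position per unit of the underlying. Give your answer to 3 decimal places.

Current fair forward for the remaining 9 months: F = S·e^((r + u)·T), (r + u) = 0.0611 + 0.0088 = 0.0699
F = 3.286 · e^(0.0699 × 9/12) = 3.286 × 1.053824 = 3.4629
Value of long forward = (F − K)·e^(−rT) = (3.4629 − 3.673) · e^(−0.0611·9/12)
= -0.2101 × 0.955209 = -0.201
Short position value = −(long value) = $0.201

$0.201 per gallon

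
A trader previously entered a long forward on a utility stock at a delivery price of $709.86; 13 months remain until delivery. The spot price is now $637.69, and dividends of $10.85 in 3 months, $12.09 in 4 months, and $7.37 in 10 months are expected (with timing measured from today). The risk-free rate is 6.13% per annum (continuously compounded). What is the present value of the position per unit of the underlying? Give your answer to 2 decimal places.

-$56.09

PV(remaining dividends) I = 10.85·e^(−0.0613·3/12) + 12.09·e^(−0.0613·4/12) + 7.37·e^(−0.0613·10/12) = 29.5334
Current forward F = (S − I)·e^(rT) = (637.69 − 29.5334)·e^(0.0613·13/12) = 608.1566 × 1.068663 = 649.9145
Value (long) = (F − K)·e^(−rT) = (649.9145 − 709.86) × 0.935749 = -56.0939
Value = -$56.09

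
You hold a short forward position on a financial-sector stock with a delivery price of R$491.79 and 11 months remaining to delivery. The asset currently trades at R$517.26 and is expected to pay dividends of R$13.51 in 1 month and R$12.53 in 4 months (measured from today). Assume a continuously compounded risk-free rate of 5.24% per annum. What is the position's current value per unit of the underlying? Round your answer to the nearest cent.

-R$22.77

PV(remaining dividends) I = 13.51·e^(−0.0524·1/12) + 12.53·e^(−0.0524·4/12) = 25.7642
Current forward F = (S − I)·e^(rT) = (517.26 − 25.7642)·e^(0.0524·11/12) = 491.4958 × 1.049206 = 515.6803
Value (long) = (F − K)·e^(−rT) = (515.6803 − 491.79) × 0.953102 = 22.7699
Short position value = −(long value) = -R$22.77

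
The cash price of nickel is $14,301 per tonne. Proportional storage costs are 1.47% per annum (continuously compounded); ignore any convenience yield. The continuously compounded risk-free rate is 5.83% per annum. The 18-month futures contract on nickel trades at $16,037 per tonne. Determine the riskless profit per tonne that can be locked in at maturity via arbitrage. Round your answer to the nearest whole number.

Fair futures: F* = S·e^(carry·T), with carry = (r + u) = 0.0583 + 0.0147 = 0.0730
F* = 14301 · e^(0.0730 × 18/12) = 14301 · e^0.109500 = 14301 × 1.115720 = $15955.9117
Market $16037 > fair $15955.9117: forward overpriced → cash-and-carry (buy spot, short the forward).
At maturity, profit = |F_mkt − F*| = |16037 − 15955.9117| = $81 per tonne

$81 per tonne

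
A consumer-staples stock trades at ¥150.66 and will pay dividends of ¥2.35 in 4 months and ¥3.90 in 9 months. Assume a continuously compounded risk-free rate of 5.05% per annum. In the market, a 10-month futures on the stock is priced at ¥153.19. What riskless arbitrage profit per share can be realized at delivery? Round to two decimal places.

PV(dividends) I = 2.35·e^(−0.0505·4/12) + 3.90·e^(−0.0505·9/12) = 6.0658
Fair futures F* = (S − I)·e^(rT) = (150.66 − 6.0658)·e^0.042083 = 144.5942 × 1.042981 = 150.8090
Market ¥153.19 > fair 150.8090: forward overpriced → cash-and-carry (borrow at r, buy the stock and collect the dividends, short the forward).
Profit at T = |F_mkt − F*| = |153.19 − 150.8090| = ¥2.38 per share

¥2.38 per share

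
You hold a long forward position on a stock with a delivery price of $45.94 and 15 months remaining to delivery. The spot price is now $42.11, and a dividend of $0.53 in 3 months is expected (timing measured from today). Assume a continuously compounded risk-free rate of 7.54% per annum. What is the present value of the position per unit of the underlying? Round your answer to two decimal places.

PV(remaining dividends) I = 0.53·e^(−0.0754·3/12) = 0.5201
Current forward F = (S − I)·e^(rT) = (42.11 − 0.5201)·e^(0.0754·15/12) = 41.5899 × 1.098834 = 45.7004
Value (long) = (F − K)·e^(−rT) = (45.7004 − 45.94) × 0.910055 = -0.2180
Value = -$0.22

-$0.22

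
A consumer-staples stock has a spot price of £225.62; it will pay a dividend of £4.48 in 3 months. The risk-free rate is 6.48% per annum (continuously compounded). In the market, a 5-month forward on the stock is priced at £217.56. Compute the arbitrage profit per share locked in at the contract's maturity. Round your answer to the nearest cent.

£9.71 per share

PV(dividends) I = 4.48·e^(−0.0648·3/12) = 4.4080
Fair forward F* = (S − I)·e^(rT) = (225.62 − 4.4080)·e^0.027000 = 221.2120 × 1.027368 = 227.2661
Market £217.56 < fair 227.2661: forward underpriced → reverse cash-and-carry (short the stock, invest proceeds at r, pay the dividends, go long the forward).
Profit at T = |F_mkt − F*| = |217.56 − 227.2661| = £9.71 per share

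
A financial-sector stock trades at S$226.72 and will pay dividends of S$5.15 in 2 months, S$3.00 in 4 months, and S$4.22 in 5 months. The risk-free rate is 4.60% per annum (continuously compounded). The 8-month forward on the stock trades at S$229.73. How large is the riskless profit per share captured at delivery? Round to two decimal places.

PV(dividends) I = 5.15·e^(−0.0460·2/12) + 3.00·e^(−0.0460·4/12) + 4.22·e^(−0.0460·5/12) = 12.2049
Fair forward F* = (S − I)·e^(rT) = (226.72 − 12.2049)·e^0.030667 = 214.5151 × 1.031142 = 221.1955
Market S$229.73 > fair 221.1955: forward overpriced → cash-and-carry (borrow at r, buy the stock and collect the dividends, short the forward).
Profit at T = |F_mkt − F*| = |229.73 − 221.1955| = S$8.53 per share

S$8.53 per share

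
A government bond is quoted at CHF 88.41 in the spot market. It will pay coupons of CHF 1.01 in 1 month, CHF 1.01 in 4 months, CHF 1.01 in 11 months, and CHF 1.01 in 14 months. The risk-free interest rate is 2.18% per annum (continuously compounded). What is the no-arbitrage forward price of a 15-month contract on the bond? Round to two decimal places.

PV(coupons) I = 1.01·e^(−0.0218·1/12) + 1.01·e^(−0.0218·4/12) + 1.01·e^(−0.0218·11/12) + 1.01·e^(−0.0218·14/12)
I = 1.0082 + 1.0027 + 0.9900 + 0.9846 = 3.9855
F = (S − I)·e^(rT) = (88.41 − 3.9855) · e^(0.0218·15/12)
= 84.4245 · e^0.027250 = 84.4245 × 1.027625 = CHF 86.76

CHF 86.76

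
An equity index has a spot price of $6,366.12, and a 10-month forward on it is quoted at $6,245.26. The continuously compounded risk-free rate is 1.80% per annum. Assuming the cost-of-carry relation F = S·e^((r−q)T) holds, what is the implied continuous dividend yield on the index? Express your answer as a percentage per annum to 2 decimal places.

4.10%

From F = S·e^((r−q)T): (r − q) = ln(F/S)/T
ln(6245.26/6366.12) = ln(0.981015) = -0.019168
(r − q) = -0.019168 / (10/12) = -0.023002
q = r − ln(F/S)/T = 0.0180 + 0.023002 = 0.041002
q = 4.10%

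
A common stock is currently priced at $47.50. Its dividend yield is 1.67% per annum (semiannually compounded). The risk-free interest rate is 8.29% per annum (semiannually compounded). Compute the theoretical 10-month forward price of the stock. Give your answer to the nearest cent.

F = S · (1+r/2)^(2T) / (1+q/2)^(2T)
= 47.50 × 1.070033 / 1.013955 = 47.50 × 1.055306
F = $50.13

$50.13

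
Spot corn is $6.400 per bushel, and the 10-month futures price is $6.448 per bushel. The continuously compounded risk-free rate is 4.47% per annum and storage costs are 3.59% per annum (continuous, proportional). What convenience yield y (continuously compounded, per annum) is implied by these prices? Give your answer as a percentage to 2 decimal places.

F = S·e^((r+u−y)T) ⇒ (r+u−y) = ln(F/S)/T
ln(6.448/6.400) = 0.007472; /T ⇒ 0.008966
y = r + u − ln(F/S)/T = 0.0447 + 0.0359 − 0.008966 = 0.071634
y = 7.16%

7.16%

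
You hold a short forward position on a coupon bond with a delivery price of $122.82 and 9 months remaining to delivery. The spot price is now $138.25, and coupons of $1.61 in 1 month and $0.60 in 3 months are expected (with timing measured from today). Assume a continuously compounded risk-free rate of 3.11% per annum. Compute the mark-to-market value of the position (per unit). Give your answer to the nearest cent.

PV(remaining coupons) I = 1.61·e^(−0.0311·1/12) + 0.60·e^(−0.0311·3/12) = 2.2012
Current forward F = (S − I)·e^(rT) = (138.25 − 2.2012)·e^(0.0311·9/12) = 136.0488 × 1.023599 = 139.2594
Value (long) = (F − K)·e^(−rT) = (139.2594 − 122.82) × 0.976945 = 16.0604
Short position value = −(long value) = -$16.06

-$16.06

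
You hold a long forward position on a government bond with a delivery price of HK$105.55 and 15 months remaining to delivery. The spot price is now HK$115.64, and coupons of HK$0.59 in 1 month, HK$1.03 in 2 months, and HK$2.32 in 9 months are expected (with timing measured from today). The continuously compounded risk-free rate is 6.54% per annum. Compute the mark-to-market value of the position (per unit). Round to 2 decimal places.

HK$14.56

PV(remaining coupons) I = 0.59·e^(−0.0654·1/12) + 1.03·e^(−0.0654·2/12) + 2.32·e^(−0.0654·9/12) = 3.8146
Current forward F = (S − I)·e^(rT) = (115.64 − 3.8146)·e^(0.0654·15/12) = 111.8254 × 1.085184 = 121.3511
Value (long) = (F − K)·e^(−rT) = (121.3511 − 105.55) × 0.921502 = 14.5607
Value = HK$14.56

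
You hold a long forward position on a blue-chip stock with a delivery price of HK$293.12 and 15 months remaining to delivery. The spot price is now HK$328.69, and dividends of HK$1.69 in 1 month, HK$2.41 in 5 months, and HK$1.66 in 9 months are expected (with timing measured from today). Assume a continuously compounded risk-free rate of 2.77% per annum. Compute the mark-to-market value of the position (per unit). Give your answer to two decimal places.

PV(remaining dividends) I = 1.69·e^(−0.0277·1/12) + 2.41·e^(−0.0277·5/12) + 1.66·e^(−0.0277·9/12) = 5.6943
Current forward F = (S − I)·e^(rT) = (328.69 − 5.6943)·e^(0.0277·15/12) = 322.9957 × 1.035231 = 334.3752
Value (long) = (F − K)·e^(−rT) = (334.3752 − 293.12) × 0.965968 = 39.8512
Value = HK$39.85

HK$39.85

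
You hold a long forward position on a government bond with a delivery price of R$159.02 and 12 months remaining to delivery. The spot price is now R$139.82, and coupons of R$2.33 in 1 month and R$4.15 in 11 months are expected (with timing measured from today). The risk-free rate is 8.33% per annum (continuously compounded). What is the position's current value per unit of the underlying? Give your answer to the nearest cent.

PV(remaining coupons) I = 2.33·e^(−0.0833·1/12) + 4.15·e^(−0.0833·11/12) = 6.1588
Current forward F = (S − I)·e^(rT) = (139.82 − 6.1588)·e^(0.0833·12/12) = 133.6612 × 1.086868 = 145.2721
Value (long) = (F − K)·e^(−rT) = (145.2721 − 159.02) × 0.920075 = -12.6491
Value = -R$12.65

-R$12.65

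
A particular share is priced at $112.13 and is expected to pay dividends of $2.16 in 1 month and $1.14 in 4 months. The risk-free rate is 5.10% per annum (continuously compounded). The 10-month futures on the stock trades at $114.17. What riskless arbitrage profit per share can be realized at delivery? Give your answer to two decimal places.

$0.59 per share

PV(dividends) I = 2.16·e^(−0.0510·1/12) + 1.14·e^(−0.0510·4/12) = 3.2716
Fair futures F* = (S − I)·e^(rT) = (112.13 − 3.2716)·e^0.042500 = 108.8584 × 1.043416 = 113.5846
Market $114.17 > fair 113.5846: forward overpriced → cash-and-carry (borrow at r, buy the stock and collect the dividends, short the forward).
Profit at T = |F_mkt − F*| = |114.17 − 113.5846| = $0.59 per share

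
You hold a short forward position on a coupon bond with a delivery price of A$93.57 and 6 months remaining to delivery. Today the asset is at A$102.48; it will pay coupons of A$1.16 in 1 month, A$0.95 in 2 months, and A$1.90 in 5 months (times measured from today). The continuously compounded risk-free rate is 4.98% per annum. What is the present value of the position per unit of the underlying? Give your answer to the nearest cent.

-A$7.25

PV(remaining coupons) I = 1.16·e^(−0.0498·1/12) + 0.95·e^(−0.0498·2/12) + 1.90·e^(−0.0498·5/12) = 3.9583
Current forward F = (S − I)·e^(rT) = (102.48 − 3.9583)·e^(0.0498·6/12) = 98.5217 × 1.025213 = 101.0057
Value (long) = (F − K)·e^(−rT) = (101.0057 − 93.57) × 0.975407 = 7.2528
Short position value = −(long value) = -A$7.25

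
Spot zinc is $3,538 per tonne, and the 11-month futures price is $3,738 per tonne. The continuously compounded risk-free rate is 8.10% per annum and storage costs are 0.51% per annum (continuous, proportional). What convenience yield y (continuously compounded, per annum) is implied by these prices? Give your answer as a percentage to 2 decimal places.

2.61%

F = S·e^((r+u−y)T) ⇒ (r+u−y) = ln(F/S)/T
ln(3738/3538) = 0.054989; /T ⇒ 0.059988
y = r + u − ln(F/S)/T = 0.0810 + 0.0051 − 0.059988 = 0.026112
y = 2.61%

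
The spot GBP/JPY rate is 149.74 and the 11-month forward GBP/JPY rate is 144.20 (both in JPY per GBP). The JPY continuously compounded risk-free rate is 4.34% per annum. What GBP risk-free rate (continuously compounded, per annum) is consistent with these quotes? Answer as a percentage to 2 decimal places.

F = S·e^((r_JPY − r_GBP)T) ⇒ r_GBP = r_JPY − ln(F/S)/T
ln(144.20/149.74) = -0.037699; /(11/12) = -0.041126
r_GBP = 0.0434 + 0.041126 = 0.084526
r_GBP = 8.45%

8.45%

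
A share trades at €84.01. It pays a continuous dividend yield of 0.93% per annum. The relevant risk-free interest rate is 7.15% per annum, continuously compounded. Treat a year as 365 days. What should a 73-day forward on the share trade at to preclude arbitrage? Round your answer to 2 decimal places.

F = S·e^((r − q)T) = 84.01 · e^((0.0715 − 0.0093) × 73/365)
= 84.01 · e^0.012440 = 84.01 × 1.012518
F = €85.06

€85.06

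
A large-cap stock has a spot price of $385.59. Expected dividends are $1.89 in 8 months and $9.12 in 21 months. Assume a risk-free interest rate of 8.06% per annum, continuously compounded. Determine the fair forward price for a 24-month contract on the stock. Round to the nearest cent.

$441.63

PV(dividends) I = 1.89·e^(−0.0806·8/12) + 9.12·e^(−0.0806·21/12)
I = 1.7911 + 7.9202 = 9.7113
F = (S − I)·e^(rT) = (385.59 − 9.7113) · e^(0.0806·24/12)
= 375.8787 · e^0.161200 = 375.8787 × 1.174920 = $441.63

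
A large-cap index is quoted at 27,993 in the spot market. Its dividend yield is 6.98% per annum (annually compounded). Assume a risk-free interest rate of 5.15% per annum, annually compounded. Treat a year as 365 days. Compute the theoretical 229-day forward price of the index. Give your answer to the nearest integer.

27,692

F = S · (1+r)^T / (1+q)^T
= 27993 × 1.032008 / 1.043240 = 27993 × 0.989234
F = 27,692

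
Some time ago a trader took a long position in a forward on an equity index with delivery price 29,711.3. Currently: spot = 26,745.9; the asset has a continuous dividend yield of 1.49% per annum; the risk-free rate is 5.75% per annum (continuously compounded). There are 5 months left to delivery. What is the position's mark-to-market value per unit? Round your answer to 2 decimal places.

-2427.56

Current fair forward for the remaining 5 months: F = S·e^((r − q)·T), (r − q) = 0.0575 − 0.0149 = 0.0426
F = 26745.9 · e^(0.0426 × 5/12) = 26745.9 × 1.01790847 = 27224.8781
Value of long forward = (F − K)·e^(−rT) = (27224.8781 − 29711.3) · e^(−0.0575·5/12)
= -2486.4219 × 0.97632639 = -2427.56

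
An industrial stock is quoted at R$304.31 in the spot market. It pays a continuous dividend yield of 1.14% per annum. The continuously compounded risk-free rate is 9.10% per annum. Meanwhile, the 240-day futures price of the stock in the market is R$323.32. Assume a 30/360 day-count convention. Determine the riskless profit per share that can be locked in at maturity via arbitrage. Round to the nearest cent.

Fair futures: F* = S·e^(carry·T), with carry = (r − q) = 0.0910 − 0.0114 = 0.0796
F* = 304.31 · e^(0.0796 × 240/360) = 304.31 · e^0.053067 = 304.31 × 1.054500 = R$320.8949
Market R$323.32 > fair R$320.8949: forward overpriced → cash-and-carry (buy spot, short the forward).
At maturity, profit = |F_mkt − F*| = |323.32 − 320.8949| = R$2.43 per share

R$2.43 per share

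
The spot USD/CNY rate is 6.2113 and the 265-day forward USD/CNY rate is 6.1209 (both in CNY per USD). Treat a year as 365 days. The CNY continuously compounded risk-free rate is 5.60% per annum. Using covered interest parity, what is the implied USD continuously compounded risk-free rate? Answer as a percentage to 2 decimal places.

F = S·e^((r_CNY − r_USD)T) ⇒ r_USD = r_CNY − ln(F/S)/T
ln(6.1209/6.2113) = -0.014661; /(265/365) = -0.020193
r_USD = 0.0560 + 0.020193 = 0.076193
r_USD = 7.62%

7.62%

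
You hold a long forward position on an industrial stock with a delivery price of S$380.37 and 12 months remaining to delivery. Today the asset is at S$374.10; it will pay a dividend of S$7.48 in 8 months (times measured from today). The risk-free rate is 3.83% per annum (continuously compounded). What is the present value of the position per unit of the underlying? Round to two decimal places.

PV(remaining dividends) I = 7.48·e^(−0.0383·8/12) = 7.2914
Current forward F = (S − I)·e^(rT) = (374.10 − 7.2914)·e^(0.0383·12/12) = 366.8086 × 1.039043 = 381.1299
Value (long) = (F − K)·e^(−rT) = (381.1299 − 380.37) × 0.962424 = 0.7313
Value = S$0.73

S$0.73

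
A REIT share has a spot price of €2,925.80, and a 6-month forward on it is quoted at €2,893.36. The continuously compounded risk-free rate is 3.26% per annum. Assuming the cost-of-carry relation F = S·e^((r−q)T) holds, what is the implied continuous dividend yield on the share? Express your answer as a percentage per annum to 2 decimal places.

5.49%

From F = S·e^((r−q)T): (r − q) = ln(F/S)/T
ln(2893.36/2925.80) = ln(0.988912) = -0.011150
(r − q) = -0.011150 / (6/12) = -0.022300
q = r − ln(F/S)/T = 0.0326 + 0.022300 = 0.054900
q = 5.49%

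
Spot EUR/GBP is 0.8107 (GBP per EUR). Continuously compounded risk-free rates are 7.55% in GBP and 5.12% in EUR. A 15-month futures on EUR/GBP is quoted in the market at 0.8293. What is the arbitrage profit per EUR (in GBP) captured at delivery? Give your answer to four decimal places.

0.0064 per EUR (in GBP)

Fair futures: F* = S·e^(carry·T), with carry = (r_GBP − r_EUR) = 0.0755 − 0.0512 = 0.0243
F* = 0.8107 · e^(0.0243 × 15/12) = 0.8107 · e^0.030375 = 0.8107 × 1.030841 = 0.8357
Market 0.8293 < fair 0.8357: forward underpriced → reverse cash-and-carry (short spot, go long the forward).
At maturity, profit = |F_mkt − F*| = |0.8293 − 0.8357| = 0.0064 per EUR (in GBP)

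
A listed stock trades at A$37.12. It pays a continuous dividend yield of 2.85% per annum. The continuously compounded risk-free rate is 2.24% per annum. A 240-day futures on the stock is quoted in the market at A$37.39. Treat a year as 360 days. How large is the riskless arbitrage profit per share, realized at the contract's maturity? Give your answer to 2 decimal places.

A$0.42 per share

Fair futures: F* = S·e^(carry·T), with carry = (r − q) = 0.0224 − 0.0285 = -0.0061
F* = 37.12 · e^(-0.0061 × 240/360) = 37.12 · e^-0.004067 = 37.12 × 0.995941 = A$36.9693
Market A$37.39 > fair A$36.9693: forward overpriced → cash-and-carry (buy spot, short the forward).
At maturity, profit = |F_mkt − F*| = |37.39 − 36.9693| = A$0.42 per share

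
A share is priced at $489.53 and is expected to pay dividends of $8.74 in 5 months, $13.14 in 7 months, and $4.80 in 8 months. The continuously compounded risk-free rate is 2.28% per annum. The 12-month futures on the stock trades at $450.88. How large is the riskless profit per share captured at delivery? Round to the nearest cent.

PV(dividends) I = 8.74·e^(−0.0228·5/12) + 13.14·e^(−0.0228·7/12) + 4.80·e^(−0.0228·8/12) = 26.3513
Fair futures F* = (S − I)·e^(rT) = (489.53 − 26.3513)·e^0.022800 = 463.1787 × 1.023062 = 473.8605
Market $450.88 < fair 473.8605: forward underpriced → reverse cash-and-carry (short the stock, invest proceeds at r, pay the dividends, go long the forward).
Profit at T = |F_mkt − F*| = |450.88 − 473.8605| = $22.98 per share

$22.98 per share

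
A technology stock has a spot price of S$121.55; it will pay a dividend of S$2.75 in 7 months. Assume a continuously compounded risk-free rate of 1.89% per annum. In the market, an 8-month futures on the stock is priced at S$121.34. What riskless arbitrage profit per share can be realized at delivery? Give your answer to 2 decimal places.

S$1.00 per share

PV(dividends) I = 2.75·e^(−0.0189·7/12) = 2.7198
Fair futures F* = (S − I)·e^(rT) = (121.55 − 2.7198)·e^0.012600 = 118.8302 × 1.012680 = 120.3370
Market S$121.34 > fair 120.3370: forward overpriced → cash-and-carry (borrow at r, buy the stock and collect the dividends, short the forward).
Profit at T = |F_mkt − F*| = |121.34 − 120.3370| = S$1.00 per share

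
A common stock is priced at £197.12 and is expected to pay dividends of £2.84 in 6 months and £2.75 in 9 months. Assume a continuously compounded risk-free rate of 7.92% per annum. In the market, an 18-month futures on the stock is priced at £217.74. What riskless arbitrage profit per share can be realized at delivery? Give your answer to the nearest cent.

£1.75 per share

PV(dividends) I = 2.84·e^(−0.0792·6/12) + 2.75·e^(−0.0792·9/12) = 5.3211
Fair futures F* = (S − I)·e^(rT) = (197.12 − 5.3211)·e^0.118800 = 191.7989 × 1.126145 = 215.9934
Market £217.74 > fair 215.9934: forward overpriced → cash-and-carry (borrow at r, buy the stock and collect the dividends, short the forward).
Profit at T = |F_mkt − F*| = |217.74 − 215.9934| = £1.75 per share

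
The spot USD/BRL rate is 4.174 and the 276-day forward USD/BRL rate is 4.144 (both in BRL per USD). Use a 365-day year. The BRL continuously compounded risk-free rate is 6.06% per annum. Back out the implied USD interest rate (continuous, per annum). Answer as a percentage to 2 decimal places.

7.01%

F = S·e^((r_BRL − r_USD)T) ⇒ r_USD = r_BRL − ln(F/S)/T
ln(4.144/4.174) = -0.007213; /(276/365) = -0.009539
r_USD = 0.0606 + 0.009539 = 0.070139
r_USD = 7.01%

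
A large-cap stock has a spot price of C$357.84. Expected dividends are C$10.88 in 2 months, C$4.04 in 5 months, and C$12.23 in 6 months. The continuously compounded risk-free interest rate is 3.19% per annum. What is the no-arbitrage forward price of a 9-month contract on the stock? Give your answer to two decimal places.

C$339.01

PV(dividends) I = 10.88·e^(−0.0319·2/12) + 4.04·e^(−0.0319·5/12) + 12.23·e^(−0.0319·6/12)
I = 10.8223 + 3.9867 + 12.0365 = 26.8455
F = (S − I)·e^(rT) = (357.84 − 26.8455) · e^(0.0319·9/12)
= 330.9945 · e^0.023925 = 330.9945 × 1.024213 = C$339.01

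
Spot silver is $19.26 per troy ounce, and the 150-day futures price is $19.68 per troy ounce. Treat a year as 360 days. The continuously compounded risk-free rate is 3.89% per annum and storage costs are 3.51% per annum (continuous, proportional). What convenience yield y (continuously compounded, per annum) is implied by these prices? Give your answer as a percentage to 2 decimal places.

F = S·e^((r+u−y)T) ⇒ (r+u−y) = ln(F/S)/T
ln(19.68/19.26) = 0.021572; /T ⇒ 0.051773
y = r + u − ln(F/S)/T = 0.0389 + 0.0351 − 0.051773 = 0.022227
y = 2.22%

2.22%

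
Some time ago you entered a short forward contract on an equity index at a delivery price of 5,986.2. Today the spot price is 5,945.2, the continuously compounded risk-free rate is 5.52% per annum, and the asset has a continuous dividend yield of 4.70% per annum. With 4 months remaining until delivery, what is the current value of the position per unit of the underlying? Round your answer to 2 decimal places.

24.28

Current fair forward for the remaining 4 months: F = S·e^((r − q)·T), (r − q) = 0.0552 − 0.0470 = 0.0082
F = 5945.2 · e^(0.0082 × 4/12) = 5945.2 × 1.00273707 = 5961.4724
Value of long forward = (F − K)·e^(−rT) = (5961.4724 − 5986.2) · e^(−0.0552·4/12)
= -24.7276 × 0.98176825 = -24.28
Short position value = −(long value) = 24.28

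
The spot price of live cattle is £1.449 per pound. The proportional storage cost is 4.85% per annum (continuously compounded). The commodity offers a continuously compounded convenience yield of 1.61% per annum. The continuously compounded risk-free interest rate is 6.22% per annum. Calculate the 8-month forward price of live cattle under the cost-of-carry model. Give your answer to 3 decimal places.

Net carry = r + u − y = 0.0622 + 0.0485 − 0.0161 = 0.0946
F = S·e^((r+u−y)T) = 1.449 · e^(0.0946 × 8/12) = 1.449 · e^0.063067
= 1.449 × 1.065098 = £1.543 per pound

£1.543 per pound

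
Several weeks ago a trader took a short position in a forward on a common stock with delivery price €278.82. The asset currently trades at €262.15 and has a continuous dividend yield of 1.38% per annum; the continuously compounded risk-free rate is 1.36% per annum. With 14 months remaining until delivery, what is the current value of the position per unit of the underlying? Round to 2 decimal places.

€16.47

Current fair forward for the remaining 14 months: F = S·e^((r − q)·T), (r − q) = 0.0136 − 0.0138 = -0.0002
F = 262.15 · e^(-0.0002 × 14/12) = 262.15 × 0.999767 = 262.0889
Value of long forward = (F − K)·e^(−rT) = (262.0889 − 278.82) · e^(−0.0136·14/12)
= -16.7311 × 0.984259 = -16.47
Short position value = −(long value) = €16.47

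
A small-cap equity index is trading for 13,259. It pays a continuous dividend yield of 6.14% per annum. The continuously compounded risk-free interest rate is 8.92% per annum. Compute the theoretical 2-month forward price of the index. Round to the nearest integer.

13,321

F = S·e^((r − q)T) = 13259 · e^((0.0892 − 0.0614) × 2/12)
= 13259 · e^0.004633 = 13259 × 1.004644
F = 13,321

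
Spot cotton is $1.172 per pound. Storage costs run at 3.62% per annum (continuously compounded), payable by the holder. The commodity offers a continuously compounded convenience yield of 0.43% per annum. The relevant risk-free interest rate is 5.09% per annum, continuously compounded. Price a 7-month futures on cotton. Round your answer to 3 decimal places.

Net carry = r + u − y = 0.0509 + 0.0362 − 0.0043 = 0.0828
F = S·e^((r+u−y)T) = 1.172 · e^(0.0828 × 7/12) = 1.172 · e^0.048300
= 1.172 × 1.049485 = $1.230 per pound

$1.230 per pound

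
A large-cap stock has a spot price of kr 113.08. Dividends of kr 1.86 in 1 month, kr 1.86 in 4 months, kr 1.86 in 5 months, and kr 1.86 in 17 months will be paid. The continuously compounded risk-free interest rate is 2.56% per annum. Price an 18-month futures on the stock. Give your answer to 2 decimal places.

PV(dividends) I = 1.86·e^(−0.0256·1/12) + 1.86·e^(−0.0256·4/12) + 1.86·e^(−0.0256·5/12) + 1.86·e^(−0.0256·17/12)
I = 1.8560 + 1.8442 + 1.8403 + 1.7938 = 7.3343
F = (S − I)·e^(rT) = (113.08 − 7.3343) · e^(0.0256·18/12)
= 105.7457 · e^0.038400 = 105.7457 × 1.039147 = kr 109.89

kr 109.89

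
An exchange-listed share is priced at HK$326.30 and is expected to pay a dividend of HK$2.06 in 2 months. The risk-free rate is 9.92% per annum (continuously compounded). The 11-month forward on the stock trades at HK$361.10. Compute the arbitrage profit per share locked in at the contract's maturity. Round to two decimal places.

HK$5.96 per share

PV(dividends) I = 2.06·e^(−0.0992·2/12) = 2.0262
Fair forward F* = (S − I)·e^(rT) = (326.30 − 2.0262)·e^0.090933 = 324.2738 × 1.095196 = 355.1434
Market HK$361.10 > fair 355.1434: forward overpriced → cash-and-carry (borrow at r, buy the stock and collect the dividends, short the forward).
Profit at T = |F_mkt − F*| = |361.10 − 355.1434| = HK$5.96 per share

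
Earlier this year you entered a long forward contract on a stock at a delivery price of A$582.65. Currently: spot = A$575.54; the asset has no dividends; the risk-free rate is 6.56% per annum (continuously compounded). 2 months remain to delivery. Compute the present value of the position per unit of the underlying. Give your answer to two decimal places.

-A$0.77

Current fair forward for the remaining 2 months: F = S·e^(r·T), r = 0.0656
F = 575.54 · e^(0.0656 × 2/12) = 575.54 × 1.010993 = 581.8669
Value of long forward = (F − K)·e^(−rT) = (581.8669 − 582.65) · e^(−0.0656·2/12)
= -0.7831 × 0.989126 = -0.77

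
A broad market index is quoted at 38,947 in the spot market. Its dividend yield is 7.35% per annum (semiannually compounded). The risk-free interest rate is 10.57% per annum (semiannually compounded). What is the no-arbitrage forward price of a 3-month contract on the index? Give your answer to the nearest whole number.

F = S · (1+r/2)^(2T) / (1+q/2)^(2T)
= 38947 × 1.026085 / 1.018209 = 38947 × 1.007735
F = 39,248

39,248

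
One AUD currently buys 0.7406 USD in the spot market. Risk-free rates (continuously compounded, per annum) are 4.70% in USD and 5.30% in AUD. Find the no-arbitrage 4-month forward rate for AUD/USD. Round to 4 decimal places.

F = S·e^((r_USD − r_AUD)T) = 0.7406 · e^((0.0470 − 0.0530) × 4/12)
= 0.7406 · e^-0.002000 = 0.7406 × 0.998002
F = 0.7391 USD per AUD

0.7391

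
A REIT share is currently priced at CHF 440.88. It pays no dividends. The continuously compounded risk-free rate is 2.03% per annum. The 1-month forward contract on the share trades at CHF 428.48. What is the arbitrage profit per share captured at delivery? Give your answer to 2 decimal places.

Fair forward: F* = S·e^(carry·T), with carry = r = 0.0203
F* = 440.88 · e^(0.0203 × 1/12) = 440.88 · e^0.001692 = 440.88 × 1.001693 = CHF 441.6264
Market CHF 428.48 < fair CHF 441.6264: forward underpriced → reverse cash-and-carry (short spot, go long the forward).
At maturity, profit = |F_mkt − F*| = |428.48 − 441.6264| = CHF 13.15 per share

CHF 13.15 per share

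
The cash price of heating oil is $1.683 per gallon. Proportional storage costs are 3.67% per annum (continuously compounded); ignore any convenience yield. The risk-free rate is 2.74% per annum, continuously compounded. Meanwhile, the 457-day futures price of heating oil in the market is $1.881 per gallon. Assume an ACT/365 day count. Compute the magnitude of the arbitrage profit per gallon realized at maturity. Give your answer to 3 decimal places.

$0.057 per gallon

Fair futures: F* = S·e^(carry·T), with carry = (r + u) = 0.0274 + 0.0367 = 0.0641
F* = 1.683 · e^(0.0641 × 457/365) = 1.683 · e^0.080257 = 1.683 × 1.083566 = $1.8236
Market $1.881 > fair $1.8236: forward overpriced → cash-and-carry (buy spot, short the forward).
At maturity, profit = |F_mkt − F*| = |1.881 − 1.8236| = $0.057 per gallon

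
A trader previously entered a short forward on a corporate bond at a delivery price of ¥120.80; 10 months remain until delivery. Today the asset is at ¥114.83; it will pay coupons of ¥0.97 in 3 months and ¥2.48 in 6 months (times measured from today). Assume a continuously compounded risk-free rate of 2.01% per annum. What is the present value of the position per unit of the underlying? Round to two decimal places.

¥7.38

PV(remaining coupons) I = 0.97·e^(−0.0201·3/12) + 2.48·e^(−0.0201·6/12) = 3.4203
Current forward F = (S − I)·e^(rT) = (114.83 − 3.4203)·e^(0.0201·10/12) = 111.4097 × 1.016891 = 113.2915
Value (long) = (F − K)·e^(−rT) = (113.2915 − 120.80) × 0.983390 = -7.3838
Short position value = −(long value) = ¥7.38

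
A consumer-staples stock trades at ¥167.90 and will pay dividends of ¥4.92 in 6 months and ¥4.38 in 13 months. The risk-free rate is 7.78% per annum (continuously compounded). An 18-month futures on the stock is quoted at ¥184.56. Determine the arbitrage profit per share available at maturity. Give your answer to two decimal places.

PV(dividends) I = 4.92·e^(−0.0778·6/12) + 4.38·e^(−0.0778·13/12) = 8.7583
Fair futures F* = (S − I)·e^(rT) = (167.90 − 8.7583)·e^0.116700 = 159.1417 × 1.123782 = 178.8406
Market ¥184.56 > fair 178.8406: forward overpriced → cash-and-carry (borrow at r, buy the stock and collect the dividends, short the forward).
Profit at T = |F_mkt − F*| = |184.56 − 178.8406| = ¥5.72 per share

¥5.72 per share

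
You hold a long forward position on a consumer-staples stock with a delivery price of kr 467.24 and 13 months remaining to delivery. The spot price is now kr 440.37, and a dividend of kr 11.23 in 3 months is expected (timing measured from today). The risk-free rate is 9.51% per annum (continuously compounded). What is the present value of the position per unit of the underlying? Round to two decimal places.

kr 7.90

PV(remaining dividends) I = 11.23·e^(−0.0951·3/12) = 10.9662
Current forward F = (S − I)·e^(rT) = (440.37 − 10.9662)·e^(0.0951·13/12) = 429.4038 × 1.108519 = 476.0023
Value (long) = (F − K)·e^(−rT) = (476.0023 − 467.24) × 0.902104 = 7.9045
Value = kr 7.90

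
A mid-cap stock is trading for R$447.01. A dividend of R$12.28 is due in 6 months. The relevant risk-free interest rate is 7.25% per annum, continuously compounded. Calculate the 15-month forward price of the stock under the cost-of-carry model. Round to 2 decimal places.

R$476.45

PV(dividends) I = 12.28·e^(−0.0725·6/12)
I = 11.8428
F = (S − I)·e^(rT) = (447.01 − 11.8428) · e^(0.0725·15/12)
= 435.1672 · e^0.090625 = 435.1672 × 1.094858 = R$476.45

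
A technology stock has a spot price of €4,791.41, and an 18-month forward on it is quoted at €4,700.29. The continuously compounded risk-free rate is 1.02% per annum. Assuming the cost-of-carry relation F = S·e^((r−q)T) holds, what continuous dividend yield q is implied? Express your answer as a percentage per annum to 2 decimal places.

2.30%

From F = S·e^((r−q)T): (r − q) = ln(F/S)/T
ln(4700.29/4791.41) = ln(0.980983) = -0.019200
(r − q) = -0.019200 / (18/12) = -0.012800
q = r − ln(F/S)/T = 0.0102 + 0.012800 = 0.023000
q = 2.30%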